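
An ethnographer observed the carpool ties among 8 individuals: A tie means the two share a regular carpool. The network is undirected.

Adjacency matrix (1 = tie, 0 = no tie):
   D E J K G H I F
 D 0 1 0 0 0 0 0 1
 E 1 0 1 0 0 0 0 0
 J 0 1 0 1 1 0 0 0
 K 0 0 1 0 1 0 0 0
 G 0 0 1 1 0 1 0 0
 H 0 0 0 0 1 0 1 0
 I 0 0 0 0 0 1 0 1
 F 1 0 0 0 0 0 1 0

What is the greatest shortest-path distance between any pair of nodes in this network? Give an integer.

4

Eccentricity of each node (its greatest distance to any other): D:3, E:3, F:4, G:3, H:3, I:3, J:3, K:4.
The maximum eccentricity is 4, realized for instance by the pair K–F via K – J – E – D – F. So the diameter is 4.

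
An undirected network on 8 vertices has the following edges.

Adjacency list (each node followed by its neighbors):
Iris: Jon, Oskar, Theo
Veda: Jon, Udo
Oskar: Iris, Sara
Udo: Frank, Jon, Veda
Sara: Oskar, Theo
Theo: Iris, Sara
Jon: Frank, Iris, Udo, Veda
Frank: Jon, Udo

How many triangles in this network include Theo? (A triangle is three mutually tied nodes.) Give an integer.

Theo's neighbors are Iris and Sara, but none of them are tied to each other, so no triangle contains Theo.

0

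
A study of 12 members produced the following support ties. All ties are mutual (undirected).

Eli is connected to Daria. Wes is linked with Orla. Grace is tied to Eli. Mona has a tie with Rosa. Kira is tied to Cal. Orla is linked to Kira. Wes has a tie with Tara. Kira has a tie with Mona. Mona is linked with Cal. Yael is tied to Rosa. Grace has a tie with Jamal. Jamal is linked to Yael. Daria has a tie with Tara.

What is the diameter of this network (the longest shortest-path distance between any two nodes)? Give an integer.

Eccentricity of each node (its greatest distance to any other): Cal:6, Daria:5, Eli:6, Grace:5, Jamal:5, Kira:5, Mona:5, Orla:5, Rosa:5, Tara:5, Wes:5, Yael:5.
The maximum eccentricity is 6, realized for instance by the pair Cal–Eli via Cal – Kira – Orla – Wes – Tara – Daria – Eli. So the diameter is 6.

6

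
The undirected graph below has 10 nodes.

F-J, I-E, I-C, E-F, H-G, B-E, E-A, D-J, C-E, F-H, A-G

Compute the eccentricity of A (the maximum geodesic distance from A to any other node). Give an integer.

4

Distances from A: B:2, C:2, D:4, E:1, F:2, G:1, H:2, I:2, J:3.
The largest is 4 (to D), so the eccentricity of A is 4.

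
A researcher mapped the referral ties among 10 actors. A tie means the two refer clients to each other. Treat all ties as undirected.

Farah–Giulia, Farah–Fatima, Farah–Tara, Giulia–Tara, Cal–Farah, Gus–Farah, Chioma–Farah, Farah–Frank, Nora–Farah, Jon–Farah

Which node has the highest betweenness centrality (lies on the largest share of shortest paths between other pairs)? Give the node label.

Farah

Unnormalized betweenness of each node: Cal:0, Chioma:0, Farah:35, Fatima:0, Frank:0, Giulia:0, Gus:0, Jon:0, Nora:0, Tara:0.
Farah has the largest value, 35, making it the main broker — the node through which the most shortest paths run.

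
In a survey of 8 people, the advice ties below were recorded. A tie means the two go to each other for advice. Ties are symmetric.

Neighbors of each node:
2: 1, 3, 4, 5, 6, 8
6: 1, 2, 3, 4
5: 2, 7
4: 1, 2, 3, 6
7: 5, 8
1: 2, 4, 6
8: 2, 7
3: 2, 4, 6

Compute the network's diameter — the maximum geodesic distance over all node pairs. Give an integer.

Eccentricity of each node (its greatest distance to any other): 1:3, 2:2, 3:3, 4:3, 5:2, 6:3, 7:3, 8:2.
The maximum eccentricity is 3, realized for instance by the pair 7–4 via 7 – 8 – 2 – 4. So the diameter is 3.

3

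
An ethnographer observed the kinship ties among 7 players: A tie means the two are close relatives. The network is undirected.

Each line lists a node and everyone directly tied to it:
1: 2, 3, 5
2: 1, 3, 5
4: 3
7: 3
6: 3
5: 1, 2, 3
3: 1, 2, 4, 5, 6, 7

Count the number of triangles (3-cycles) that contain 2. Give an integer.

2's neighbors: 1, 3, and 5.
Neighbor pairs that are themselves tied: 2–1–3; 2–1–5; 2–3–5. Each forms one triangle with 2, for 3 in total.

3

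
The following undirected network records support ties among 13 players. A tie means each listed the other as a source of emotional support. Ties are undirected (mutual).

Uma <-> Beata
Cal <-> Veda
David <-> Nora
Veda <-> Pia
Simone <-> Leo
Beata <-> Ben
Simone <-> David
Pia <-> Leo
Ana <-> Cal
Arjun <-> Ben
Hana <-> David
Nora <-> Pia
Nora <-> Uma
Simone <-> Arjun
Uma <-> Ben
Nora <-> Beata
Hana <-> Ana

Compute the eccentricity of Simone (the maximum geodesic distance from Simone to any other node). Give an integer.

Distances from Simone: Ana:3, Arjun:1, Beata:3, Ben:2, Cal:4, David:1, Hana:2, Leo:1, Nora:2, Pia:2, Uma:3, Veda:3.
The largest is 4 (to Cal), so the eccentricity of Simone is 4.

4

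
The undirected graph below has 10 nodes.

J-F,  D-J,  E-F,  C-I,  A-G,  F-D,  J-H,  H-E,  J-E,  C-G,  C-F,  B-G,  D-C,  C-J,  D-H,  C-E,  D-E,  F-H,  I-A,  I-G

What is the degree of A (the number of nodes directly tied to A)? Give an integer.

2

A is directly tied to G and I. That is 2 neighbors, so the degree of A is 2.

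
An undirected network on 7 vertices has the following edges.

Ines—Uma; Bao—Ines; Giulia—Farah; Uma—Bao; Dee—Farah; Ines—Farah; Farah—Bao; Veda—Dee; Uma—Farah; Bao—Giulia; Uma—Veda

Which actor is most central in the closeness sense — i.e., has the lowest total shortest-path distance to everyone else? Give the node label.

Farness (sum of distances to all others) for each node — Bao:8, Dee:10, Farah:7, Giulia:11, Ines:9, Uma:8, Veda:11.
The smallest farness is 7, for Farah, so Farah has the highest closeness.

Farah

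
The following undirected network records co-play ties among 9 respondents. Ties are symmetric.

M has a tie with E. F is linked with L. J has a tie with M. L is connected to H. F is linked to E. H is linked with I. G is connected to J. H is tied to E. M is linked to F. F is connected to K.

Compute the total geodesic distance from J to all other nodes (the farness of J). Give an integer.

19

Distances from J: E:2, F:2, G:1, H:3, I:4, K:3, L:3, M:1.
Sum = 2 + 2 + 1 + 3 + 4 + 3 + 3 + 1 = 19.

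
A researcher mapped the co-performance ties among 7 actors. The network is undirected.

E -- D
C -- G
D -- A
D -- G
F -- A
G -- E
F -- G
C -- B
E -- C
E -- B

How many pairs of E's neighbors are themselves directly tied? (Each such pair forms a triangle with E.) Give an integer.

E's neighbors: B, C, D, and G.
Neighbor pairs that are themselves tied: E–B–C; E–C–G; E–D–G. Each forms one triangle with E, for 3 in total.

3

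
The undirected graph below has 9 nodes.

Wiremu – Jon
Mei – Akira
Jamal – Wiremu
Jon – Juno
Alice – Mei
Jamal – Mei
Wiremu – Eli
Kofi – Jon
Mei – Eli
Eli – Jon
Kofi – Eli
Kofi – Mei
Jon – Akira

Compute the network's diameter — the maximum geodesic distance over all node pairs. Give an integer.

4

Eccentricity of each node (its greatest distance to any other): Akira:2, Alice:4, Eli:2, Jamal:3, Jon:3, Juno:4, Kofi:2, Mei:3, Wiremu:3.
The maximum eccentricity is 4, realized for instance by the pair Juno–Alice via Juno – Jon – Kofi – Mei – Alice. So the diameter is 4.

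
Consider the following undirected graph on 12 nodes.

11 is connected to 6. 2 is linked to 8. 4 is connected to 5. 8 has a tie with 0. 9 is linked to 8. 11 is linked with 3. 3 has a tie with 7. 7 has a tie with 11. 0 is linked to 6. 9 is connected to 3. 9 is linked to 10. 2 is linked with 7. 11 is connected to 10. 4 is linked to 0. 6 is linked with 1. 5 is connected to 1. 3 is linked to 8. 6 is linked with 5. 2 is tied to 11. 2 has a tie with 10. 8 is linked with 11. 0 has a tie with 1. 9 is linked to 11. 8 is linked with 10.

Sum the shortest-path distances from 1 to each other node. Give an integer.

Distances from 1: 0:1, 2:3, 3:3, 4:2, 5:1, 6:1, 7:3, 8:2, 9:3, 10:3, 11:2.
Sum = 1 + 3 + 3 + 2 + 1 + 1 + 3 + 2 + 3 + 3 + 2 = 24.

24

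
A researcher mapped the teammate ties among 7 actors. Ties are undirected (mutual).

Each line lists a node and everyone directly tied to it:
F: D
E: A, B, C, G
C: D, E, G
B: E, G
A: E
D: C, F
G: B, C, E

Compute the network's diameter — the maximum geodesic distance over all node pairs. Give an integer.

4

Eccentricity of each node (its greatest distance to any other): A:4, B:4, C:2, D:3, E:3, F:4, G:3.
The maximum eccentricity is 4, realized for instance by the pair A–F via A – E – C – D – F. So the diameter is 4.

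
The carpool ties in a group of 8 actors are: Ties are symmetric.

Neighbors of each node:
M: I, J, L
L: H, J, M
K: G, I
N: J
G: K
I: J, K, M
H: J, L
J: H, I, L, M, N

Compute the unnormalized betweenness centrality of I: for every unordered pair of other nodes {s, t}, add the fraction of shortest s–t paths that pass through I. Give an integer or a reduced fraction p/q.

Pairs whose geodesics pass through I — G–N: 1; G–L: 2/2; G–H: 1; G–M: 1; G–J: 1; K–N: 1; K–L: 2/2; K–H: 1; K–M: 1; K–J: 1.
All other pairs contribute 0.
Summing the contributions gives betweenness(I) = 10.

10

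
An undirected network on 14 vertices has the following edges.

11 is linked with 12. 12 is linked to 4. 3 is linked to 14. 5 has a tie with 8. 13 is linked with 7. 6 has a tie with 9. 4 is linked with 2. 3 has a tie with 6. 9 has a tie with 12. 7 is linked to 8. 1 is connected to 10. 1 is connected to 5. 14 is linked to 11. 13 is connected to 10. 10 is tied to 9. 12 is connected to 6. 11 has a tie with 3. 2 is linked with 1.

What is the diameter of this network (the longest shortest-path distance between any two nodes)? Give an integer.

7

Eccentricity of each node (its greatest distance to any other): 1:5, 2:4, 3:6, 4:5, 5:6, 6:5, 7:6, 8:7, 9:4, 10:4, 11:6, 12:5, 13:5, 14:7.
The maximum eccentricity is 7, realized for instance by the pair 14–8 via 14 – 3 – 6 – 9 – 10 – 1 – 5 – 8. So the diameter is 7.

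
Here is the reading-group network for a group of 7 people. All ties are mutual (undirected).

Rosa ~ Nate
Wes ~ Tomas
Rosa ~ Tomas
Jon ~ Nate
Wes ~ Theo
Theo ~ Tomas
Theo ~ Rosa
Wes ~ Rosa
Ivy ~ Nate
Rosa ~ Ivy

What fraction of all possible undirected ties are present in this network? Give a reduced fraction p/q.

10/21

There are 10 edges and 7 nodes, so the maximum possible is C(7,2) = 21.
Density = 10/21.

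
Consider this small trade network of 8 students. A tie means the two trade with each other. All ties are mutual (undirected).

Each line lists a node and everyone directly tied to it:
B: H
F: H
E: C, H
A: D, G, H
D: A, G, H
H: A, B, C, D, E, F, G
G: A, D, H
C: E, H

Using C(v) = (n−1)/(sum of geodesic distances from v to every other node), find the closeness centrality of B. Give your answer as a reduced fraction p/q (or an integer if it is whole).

Distances from B: A:2, C:2, D:2, E:2, F:2, G:2, H:1. Sum = 13.
n = 8, so closeness = 7/13.

7/13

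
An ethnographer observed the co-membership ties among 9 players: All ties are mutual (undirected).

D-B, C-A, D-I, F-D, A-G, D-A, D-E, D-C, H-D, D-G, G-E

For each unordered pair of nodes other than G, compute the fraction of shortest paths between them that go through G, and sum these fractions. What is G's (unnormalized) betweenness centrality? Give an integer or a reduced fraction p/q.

Pairs whose geodesics pass through G — A–E: 1/2.
All other pairs contribute 0.
Summing the contributions gives betweenness(G) = 1/2.

1/2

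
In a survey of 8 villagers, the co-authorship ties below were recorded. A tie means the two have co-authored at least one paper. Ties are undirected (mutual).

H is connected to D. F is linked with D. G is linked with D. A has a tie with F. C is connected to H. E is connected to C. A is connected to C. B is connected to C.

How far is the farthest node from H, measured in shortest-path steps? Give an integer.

Distances from H: A:2, B:2, C:1, D:1, E:2, F:2, G:2.
The largest is 2 (to F, G, A, B, and E), so the eccentricity of H is 2.

2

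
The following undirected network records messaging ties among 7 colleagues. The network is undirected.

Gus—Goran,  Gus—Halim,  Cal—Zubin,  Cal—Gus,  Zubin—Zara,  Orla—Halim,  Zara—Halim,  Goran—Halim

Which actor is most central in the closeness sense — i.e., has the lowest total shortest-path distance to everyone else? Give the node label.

Farness (sum of distances to all others) for each node — Cal:11, Goran:11, Gus:9, Halim:8, Orla:13, Zara:10, Zubin:12.
The smallest farness is 8, for Halim, so Halim has the highest closeness.

Halim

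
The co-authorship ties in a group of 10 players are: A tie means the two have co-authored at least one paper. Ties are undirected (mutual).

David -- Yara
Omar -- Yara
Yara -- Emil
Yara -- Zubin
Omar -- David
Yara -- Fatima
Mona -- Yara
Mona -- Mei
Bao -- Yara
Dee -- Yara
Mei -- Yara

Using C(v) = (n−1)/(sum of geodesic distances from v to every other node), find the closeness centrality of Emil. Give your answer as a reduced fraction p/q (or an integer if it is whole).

9/17

Distances from Emil: Bao:2, David:2, Dee:2, Fatima:2, Mei:2, Mona:2, Omar:2, Yara:1, Zubin:2. Sum = 17.
n = 10, so closeness = 9/17.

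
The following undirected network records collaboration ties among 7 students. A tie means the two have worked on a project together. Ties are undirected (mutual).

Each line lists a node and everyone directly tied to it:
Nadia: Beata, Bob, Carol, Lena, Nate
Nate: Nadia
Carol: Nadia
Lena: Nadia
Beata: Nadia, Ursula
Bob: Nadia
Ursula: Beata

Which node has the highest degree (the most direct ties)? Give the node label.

Degrees — Beata:2, Bob:1, Carol:1, Lena:1, Nadia:5, Nate:1, Ursula:1.
The maximum is 5, attained only by Nadia.

Nadia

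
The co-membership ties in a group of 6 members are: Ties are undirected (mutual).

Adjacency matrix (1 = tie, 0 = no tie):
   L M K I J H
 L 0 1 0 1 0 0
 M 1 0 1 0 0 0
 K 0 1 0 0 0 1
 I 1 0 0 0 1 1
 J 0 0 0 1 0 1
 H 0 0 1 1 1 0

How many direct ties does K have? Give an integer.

2

K is directly tied to H and M. That is 2 neighbors, so the degree of K is 2.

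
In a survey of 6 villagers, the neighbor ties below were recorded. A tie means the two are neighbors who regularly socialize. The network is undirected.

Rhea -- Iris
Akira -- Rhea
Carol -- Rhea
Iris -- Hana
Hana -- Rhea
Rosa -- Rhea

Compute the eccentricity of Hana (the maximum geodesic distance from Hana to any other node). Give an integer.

Distances from Hana: Akira:2, Carol:2, Iris:1, Rhea:1, Rosa:2.
The largest is 2 (to Akira, Carol, and Rosa), so the eccentricity of Hana is 2.

2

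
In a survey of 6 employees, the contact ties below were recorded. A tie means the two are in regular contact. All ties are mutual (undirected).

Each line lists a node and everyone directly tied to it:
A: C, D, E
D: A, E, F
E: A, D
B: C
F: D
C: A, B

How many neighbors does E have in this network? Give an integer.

E is directly tied to A and D. That is 2 neighbors, so the degree of E is 2.

2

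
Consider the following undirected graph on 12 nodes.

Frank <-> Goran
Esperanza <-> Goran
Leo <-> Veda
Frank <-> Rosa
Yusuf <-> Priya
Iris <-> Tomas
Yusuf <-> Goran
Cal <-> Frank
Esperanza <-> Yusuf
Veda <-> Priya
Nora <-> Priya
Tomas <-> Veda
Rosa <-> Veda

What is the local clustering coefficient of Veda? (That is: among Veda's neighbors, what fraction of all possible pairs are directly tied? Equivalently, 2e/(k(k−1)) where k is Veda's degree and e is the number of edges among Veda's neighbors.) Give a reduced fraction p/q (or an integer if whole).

0

Veda's neighbors: Leo, Priya, Rosa, and Tomas (k = 4).
Possible neighbor pairs: C(4,2) = 6. Edges among them: none → e = 0.
Clustering(Veda) = 0/6 = 0.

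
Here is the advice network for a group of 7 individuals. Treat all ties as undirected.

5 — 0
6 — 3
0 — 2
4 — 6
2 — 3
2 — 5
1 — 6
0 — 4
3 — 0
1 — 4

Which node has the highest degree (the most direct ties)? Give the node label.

0

Degrees — 0:4, 1:2, 2:3, 3:3, 4:3, 5:2, 6:3.
The maximum is 4, attained only by 0.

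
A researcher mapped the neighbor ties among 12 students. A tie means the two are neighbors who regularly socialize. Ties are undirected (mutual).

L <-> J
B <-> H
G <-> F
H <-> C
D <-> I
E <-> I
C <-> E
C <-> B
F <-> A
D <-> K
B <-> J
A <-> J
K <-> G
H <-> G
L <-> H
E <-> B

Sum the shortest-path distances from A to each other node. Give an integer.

Distances from A: B:2, C:3, D:4, E:3, F:1, G:2, H:3, I:4, J:1, K:3, L:2.
Sum = 2 + 3 + 4 + 3 + 1 + 2 + 3 + 4 + 1 + 3 + 2 = 28.

28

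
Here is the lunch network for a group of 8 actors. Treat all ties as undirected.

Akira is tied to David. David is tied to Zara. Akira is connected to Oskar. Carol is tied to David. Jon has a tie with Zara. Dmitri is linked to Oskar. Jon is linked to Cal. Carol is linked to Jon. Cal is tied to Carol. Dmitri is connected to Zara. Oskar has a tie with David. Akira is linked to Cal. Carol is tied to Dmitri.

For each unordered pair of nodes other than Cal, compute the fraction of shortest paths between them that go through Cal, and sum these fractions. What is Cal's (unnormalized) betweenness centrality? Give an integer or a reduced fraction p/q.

Pairs whose geodesics pass through Cal — Oskar–Jon: 1/5; Jon–Akira: 1; Akira–Carol: 1/2.
All other pairs contribute 0.
Summing the contributions gives betweenness(Cal) = 17/10.

17/10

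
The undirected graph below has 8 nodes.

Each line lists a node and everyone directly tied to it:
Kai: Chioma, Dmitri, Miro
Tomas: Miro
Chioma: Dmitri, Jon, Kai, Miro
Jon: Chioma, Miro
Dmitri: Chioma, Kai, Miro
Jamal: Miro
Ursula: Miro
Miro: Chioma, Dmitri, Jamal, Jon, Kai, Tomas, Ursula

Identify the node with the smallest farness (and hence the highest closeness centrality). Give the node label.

Miro

Farness (sum of distances to all others) for each node — Chioma:10, Dmitri:11, Jamal:13, Jon:12, Kai:11, Miro:7, Tomas:13, Ursula:13.
The smallest farness is 7, for Miro, so Miro has the highest closeness.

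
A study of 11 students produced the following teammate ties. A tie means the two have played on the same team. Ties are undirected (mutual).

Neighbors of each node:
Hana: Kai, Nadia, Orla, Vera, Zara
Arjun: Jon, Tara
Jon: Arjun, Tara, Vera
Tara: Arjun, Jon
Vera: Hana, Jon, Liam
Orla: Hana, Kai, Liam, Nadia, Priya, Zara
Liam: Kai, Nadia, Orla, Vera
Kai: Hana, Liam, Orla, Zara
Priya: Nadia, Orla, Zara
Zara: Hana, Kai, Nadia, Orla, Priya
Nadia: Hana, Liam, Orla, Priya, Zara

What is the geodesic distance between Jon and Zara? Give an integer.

One shortest route is Jon – Vera – Hana – Zara, which uses 3 edges, and at distance 2 from Jon we only reach {Hana, Liam}, which does not include Zara. So d(Jon,Zara) = 3.

3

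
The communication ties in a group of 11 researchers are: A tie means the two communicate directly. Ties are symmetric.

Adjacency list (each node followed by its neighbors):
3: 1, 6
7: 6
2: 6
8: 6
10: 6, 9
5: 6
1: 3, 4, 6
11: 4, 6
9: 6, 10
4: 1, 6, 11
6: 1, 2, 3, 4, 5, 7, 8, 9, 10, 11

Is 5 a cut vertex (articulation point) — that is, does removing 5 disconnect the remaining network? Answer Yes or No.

No

Even without 5, every remaining node can still reach every other (the residual graph is connected), so 5 is not a cut vertex.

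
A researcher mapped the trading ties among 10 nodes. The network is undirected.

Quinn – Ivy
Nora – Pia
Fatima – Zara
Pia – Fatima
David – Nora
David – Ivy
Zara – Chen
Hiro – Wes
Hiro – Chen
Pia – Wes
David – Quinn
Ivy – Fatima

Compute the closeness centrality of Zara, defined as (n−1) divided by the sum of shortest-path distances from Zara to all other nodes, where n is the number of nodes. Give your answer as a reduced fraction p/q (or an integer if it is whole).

9/20

Distances from Zara: Chen:1, David:3, Fatima:1, Hiro:2, Ivy:2, Nora:3, Pia:2, Quinn:3, Wes:3. Sum = 20.
n = 10, so closeness = 9/20.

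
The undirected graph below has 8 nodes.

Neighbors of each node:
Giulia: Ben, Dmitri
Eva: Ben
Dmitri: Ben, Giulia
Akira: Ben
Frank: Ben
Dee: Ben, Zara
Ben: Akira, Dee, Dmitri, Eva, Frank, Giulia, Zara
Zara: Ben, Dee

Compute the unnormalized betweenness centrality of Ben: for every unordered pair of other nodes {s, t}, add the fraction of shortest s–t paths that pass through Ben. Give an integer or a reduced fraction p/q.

19

Pairs whose geodesics pass through Ben — Dmitri–Zara: 1; Dmitri–Eva: 1; Dmitri–Akira: 1; Dmitri–Frank: 1; Dmitri–Dee: 1; Zara–Eva: 1; Zara–Giulia: 1; Zara–Akira: 1; Zara–Frank: 1; Eva–Giulia: 1; Eva–Akira: 1; Eva–Frank: 1; Eva–Dee: 1; Giulia–Akira: 1 … (+5 more pairs).
All other pairs contribute 0.
Summing the contributions gives betweenness(Ben) = 19.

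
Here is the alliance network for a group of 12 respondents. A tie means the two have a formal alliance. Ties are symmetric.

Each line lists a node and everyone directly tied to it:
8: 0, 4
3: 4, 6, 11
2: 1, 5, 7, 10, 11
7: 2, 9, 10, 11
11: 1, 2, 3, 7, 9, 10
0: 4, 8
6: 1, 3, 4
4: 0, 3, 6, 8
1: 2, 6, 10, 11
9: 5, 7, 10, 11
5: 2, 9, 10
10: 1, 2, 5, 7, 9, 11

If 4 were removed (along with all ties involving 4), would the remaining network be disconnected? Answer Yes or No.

Removing 4 leaves {1, 2, 3, 5, 6, 7, 9, 10, and 11} with no path to {0 and 8}, so the network splits into 2 components. 4 is a cut vertex.

Yes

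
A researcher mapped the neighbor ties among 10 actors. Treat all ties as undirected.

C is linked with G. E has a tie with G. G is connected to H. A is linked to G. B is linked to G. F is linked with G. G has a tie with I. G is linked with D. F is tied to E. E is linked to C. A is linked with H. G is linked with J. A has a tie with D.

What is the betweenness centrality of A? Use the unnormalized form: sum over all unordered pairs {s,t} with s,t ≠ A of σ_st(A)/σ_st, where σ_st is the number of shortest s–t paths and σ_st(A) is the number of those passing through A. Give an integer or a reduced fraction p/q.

Pairs whose geodesics pass through A — H–D: 1/2.
All other pairs contribute 0.
Summing the contributions gives betweenness(A) = 1/2.

1/2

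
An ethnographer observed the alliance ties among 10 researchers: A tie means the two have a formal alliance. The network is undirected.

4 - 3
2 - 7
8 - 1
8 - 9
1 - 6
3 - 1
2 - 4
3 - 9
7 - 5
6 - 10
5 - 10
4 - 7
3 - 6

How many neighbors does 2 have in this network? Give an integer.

2 is directly tied to 4 and 7. That is 2 neighbors, so the degree of 2 is 2.

2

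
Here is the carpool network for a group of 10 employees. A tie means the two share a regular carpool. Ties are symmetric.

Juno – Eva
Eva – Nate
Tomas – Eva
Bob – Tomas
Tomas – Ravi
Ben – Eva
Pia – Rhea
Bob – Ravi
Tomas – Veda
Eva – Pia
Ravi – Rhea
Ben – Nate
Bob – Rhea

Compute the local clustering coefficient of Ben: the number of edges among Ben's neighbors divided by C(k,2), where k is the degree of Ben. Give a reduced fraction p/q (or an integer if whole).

Ben's neighbors: Eva and Nate (k = 2).
Possible neighbor pairs: C(2,2) = 1. Edges among them: Eva–Nate → e = 1.
Clustering(Ben) = 1/1.

1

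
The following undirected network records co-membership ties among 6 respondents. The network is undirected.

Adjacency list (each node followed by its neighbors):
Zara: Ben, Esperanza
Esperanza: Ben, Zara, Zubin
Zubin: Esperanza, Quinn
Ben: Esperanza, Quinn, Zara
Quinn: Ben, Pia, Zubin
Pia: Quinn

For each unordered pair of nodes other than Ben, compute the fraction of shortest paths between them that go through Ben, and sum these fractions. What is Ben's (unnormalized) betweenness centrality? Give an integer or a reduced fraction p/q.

Pairs whose geodesics pass through Ben — Zara–Pia: 1; Zara–Quinn: 1; Esperanza–Pia: 1/2; Esperanza–Quinn: 1/2.
All other pairs contribute 0.
Summing the contributions gives betweenness(Ben) = 3.

3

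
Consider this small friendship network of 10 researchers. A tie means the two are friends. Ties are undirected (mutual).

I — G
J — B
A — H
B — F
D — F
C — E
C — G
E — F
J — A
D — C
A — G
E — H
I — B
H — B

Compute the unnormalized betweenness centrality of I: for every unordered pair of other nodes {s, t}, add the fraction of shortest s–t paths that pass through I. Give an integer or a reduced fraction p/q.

19/12

Pairs whose geodesics pass through I — B–C: 1/4; B–G: 1; F–G: 1/3.
All other pairs contribute 0.
Summing the contributions gives betweenness(I) = 19/12.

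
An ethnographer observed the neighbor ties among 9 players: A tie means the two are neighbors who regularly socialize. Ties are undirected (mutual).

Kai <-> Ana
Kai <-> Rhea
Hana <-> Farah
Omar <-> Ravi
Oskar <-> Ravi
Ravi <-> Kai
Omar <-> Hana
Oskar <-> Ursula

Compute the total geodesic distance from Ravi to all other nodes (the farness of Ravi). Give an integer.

14

Distances from Ravi: Ana:2, Farah:3, Hana:2, Kai:1, Omar:1, Oskar:1, Rhea:2, Ursula:2.
Sum = 2 + 3 + 2 + 1 + 1 + 1 + 2 + 2 = 14.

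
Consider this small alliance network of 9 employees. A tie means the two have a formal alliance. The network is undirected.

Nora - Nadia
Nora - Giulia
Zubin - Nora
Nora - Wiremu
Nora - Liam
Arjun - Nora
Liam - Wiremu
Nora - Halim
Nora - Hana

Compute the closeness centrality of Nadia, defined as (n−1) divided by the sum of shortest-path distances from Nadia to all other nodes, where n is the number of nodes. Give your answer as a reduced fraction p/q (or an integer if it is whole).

8/15

Distances from Nadia: Arjun:2, Giulia:2, Halim:2, Hana:2, Liam:2, Nora:1, Wiremu:2, Zubin:2. Sum = 15.
n = 9, so closeness = 8/15.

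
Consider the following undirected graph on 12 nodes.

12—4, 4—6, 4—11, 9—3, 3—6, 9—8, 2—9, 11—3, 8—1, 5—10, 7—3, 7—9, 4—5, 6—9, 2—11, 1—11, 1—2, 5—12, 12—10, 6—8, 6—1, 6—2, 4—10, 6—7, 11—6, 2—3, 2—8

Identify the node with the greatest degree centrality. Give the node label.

Degrees — 1:4, 2:6, 3:5, 4:5, 5:3, 6:8, 7:3, 8:4, 9:5, 10:3, 11:5, 12:3.
The maximum is 8, attained only by 6.

6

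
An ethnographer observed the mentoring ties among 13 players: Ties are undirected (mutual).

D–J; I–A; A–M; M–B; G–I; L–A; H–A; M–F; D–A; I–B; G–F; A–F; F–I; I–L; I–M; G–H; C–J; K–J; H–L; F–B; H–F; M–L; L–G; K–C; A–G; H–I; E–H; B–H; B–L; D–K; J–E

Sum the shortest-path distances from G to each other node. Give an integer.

Distances from G: A:1, B:2, C:4, D:2, E:2, F:1, H:1, I:1, J:3, K:3, L:1, M:2.
Sum = 1 + 2 + 4 + 2 + 2 + 1 + 1 + 1 + 3 + 3 + 1 + 2 = 23.

23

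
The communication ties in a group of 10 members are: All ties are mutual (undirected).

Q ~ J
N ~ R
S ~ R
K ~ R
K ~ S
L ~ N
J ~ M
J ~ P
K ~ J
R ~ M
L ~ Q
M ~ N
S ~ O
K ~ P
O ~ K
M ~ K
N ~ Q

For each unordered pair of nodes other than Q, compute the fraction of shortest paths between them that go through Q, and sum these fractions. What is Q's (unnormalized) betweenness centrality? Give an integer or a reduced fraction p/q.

Pairs whose geodesics pass through Q — O–L: 1/4; P–L: 1; P–N: 1/4; L–K: 1/3; L–J: 1; J–N: 1/2.
All other pairs contribute 0.
Summing the contributions gives betweenness(Q) = 10/3.

10/3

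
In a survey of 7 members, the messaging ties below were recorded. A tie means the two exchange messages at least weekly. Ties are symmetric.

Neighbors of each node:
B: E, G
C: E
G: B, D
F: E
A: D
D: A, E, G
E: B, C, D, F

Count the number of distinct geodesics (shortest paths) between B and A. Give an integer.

2

The shortest distance is 3. The length-3 paths are: B–E–D–A; B–G–D–A.
That gives 2 distinct shortest paths.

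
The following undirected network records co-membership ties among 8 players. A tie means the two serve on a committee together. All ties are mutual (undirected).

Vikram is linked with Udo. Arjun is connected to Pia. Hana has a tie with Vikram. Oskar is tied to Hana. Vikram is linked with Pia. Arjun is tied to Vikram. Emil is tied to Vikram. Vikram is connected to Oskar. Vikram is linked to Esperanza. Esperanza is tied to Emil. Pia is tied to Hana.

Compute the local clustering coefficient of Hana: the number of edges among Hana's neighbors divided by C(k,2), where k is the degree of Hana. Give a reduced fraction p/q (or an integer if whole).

Hana's neighbors: Oskar, Pia, and Vikram (k = 3).
Possible neighbor pairs: C(3,2) = 3. Edges among them: Oskar–Vikram, Pia–Vikram → e = 2.
Clustering(Hana) = 2/3.

2/3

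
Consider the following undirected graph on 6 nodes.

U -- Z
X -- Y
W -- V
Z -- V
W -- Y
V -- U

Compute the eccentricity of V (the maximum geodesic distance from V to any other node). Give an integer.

Distances from V: U:1, W:1, X:3, Y:2, Z:1.
The largest is 3 (to X), so the eccentricity of V is 3.

3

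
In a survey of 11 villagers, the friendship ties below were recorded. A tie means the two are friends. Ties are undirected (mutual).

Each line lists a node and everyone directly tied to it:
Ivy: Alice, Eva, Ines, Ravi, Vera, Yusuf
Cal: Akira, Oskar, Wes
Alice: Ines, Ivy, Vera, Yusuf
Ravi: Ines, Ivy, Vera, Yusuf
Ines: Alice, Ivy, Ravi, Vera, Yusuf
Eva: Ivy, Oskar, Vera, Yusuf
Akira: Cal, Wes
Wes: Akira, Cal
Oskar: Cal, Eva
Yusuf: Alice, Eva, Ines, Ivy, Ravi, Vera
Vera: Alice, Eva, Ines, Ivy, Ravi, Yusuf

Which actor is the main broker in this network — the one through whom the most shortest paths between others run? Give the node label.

Eva

Unnormalized betweenness of each node: Akira:0, Alice:0, Cal:16, Eva:24, Ines:1/4, Ivy:21/4, Oskar:21, Ravi:0, Vera:21/4, Wes:0, Yusuf:21/4.
Eva has the largest value, 24, making it the main broker — the node through which the most shortest paths run.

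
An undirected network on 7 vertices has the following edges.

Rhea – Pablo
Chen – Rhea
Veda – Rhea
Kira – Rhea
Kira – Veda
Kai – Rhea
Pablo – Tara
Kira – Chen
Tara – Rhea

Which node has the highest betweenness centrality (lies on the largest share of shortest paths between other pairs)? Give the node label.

Rhea

Unnormalized betweenness of each node: Chen:0, Kai:0, Kira:1/2, Pablo:0, Rhea:23/2, Tara:0, Veda:0.
Rhea has the largest value, 23/2, making it the main broker — the node through which the most shortest paths run.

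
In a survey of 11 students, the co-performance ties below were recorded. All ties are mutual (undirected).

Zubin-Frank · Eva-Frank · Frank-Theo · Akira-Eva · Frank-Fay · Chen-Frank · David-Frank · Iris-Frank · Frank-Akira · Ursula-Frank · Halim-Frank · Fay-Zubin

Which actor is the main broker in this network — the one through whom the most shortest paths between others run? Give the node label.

Unnormalized betweenness of each node: Akira:0, Chen:0, David:0, Eva:0, Fay:0, Frank:43, Halim:0, Iris:0, Theo:0, Ursula:0, Zubin:0.
Frank has the largest value, 43, making it the main broker — the node through which the most shortest paths run.

Frank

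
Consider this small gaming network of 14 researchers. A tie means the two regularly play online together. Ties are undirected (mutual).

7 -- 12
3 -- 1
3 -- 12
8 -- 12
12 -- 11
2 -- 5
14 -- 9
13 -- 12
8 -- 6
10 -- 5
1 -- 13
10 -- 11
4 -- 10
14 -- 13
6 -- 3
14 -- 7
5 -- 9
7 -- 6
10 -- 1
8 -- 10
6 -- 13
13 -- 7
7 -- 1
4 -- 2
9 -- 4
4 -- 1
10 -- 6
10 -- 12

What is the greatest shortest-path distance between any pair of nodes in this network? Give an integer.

3

Eccentricity of each node (its greatest distance to any other): 1:2, 2:3, 3:3, 4:2, 5:3, 6:3, 7:3, 8:3, 9:3, 10:3, 11:3, 12:3, 13:3, 14:3.
The maximum eccentricity is 3, realized for instance by the pair 9–3 via 9 – 4 – 1 – 3. So the diameter is 3.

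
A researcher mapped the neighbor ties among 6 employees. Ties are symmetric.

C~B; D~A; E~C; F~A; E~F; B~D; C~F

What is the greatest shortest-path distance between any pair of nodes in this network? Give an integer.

Eccentricity of each node (its greatest distance to any other): A:2, B:2, C:2, D:3, E:3, F:2.
The maximum eccentricity is 3, realized for instance by the pair D–E via D – B – C – E. So the diameter is 3.

3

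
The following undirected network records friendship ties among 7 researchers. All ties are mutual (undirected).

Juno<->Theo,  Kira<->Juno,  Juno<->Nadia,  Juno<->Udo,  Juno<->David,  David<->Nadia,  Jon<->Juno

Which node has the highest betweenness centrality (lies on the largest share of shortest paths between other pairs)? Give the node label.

Unnormalized betweenness of each node: David:0, Jon:0, Juno:14, Kira:0, Nadia:0, Theo:0, Udo:0.
Juno has the largest value, 14, making it the main broker — the node through which the most shortest paths run.

Juno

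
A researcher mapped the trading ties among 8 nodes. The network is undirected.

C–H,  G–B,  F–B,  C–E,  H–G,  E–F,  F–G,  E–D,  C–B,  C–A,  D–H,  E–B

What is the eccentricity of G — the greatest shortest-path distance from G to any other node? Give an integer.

Distances from G: A:3, B:1, C:2, D:2, E:2, F:1, H:1.
The largest is 3 (to A), so the eccentricity of G is 3.

3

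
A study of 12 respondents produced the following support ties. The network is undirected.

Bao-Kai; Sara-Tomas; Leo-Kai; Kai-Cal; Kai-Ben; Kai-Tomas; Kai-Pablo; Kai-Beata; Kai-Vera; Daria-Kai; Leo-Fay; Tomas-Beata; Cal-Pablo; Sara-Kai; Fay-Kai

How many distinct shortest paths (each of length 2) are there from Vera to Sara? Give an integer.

The shortest distance is 2, and the only length-2 path is Vera–Kai–Sara. So there is exactly 1 shortest path.

1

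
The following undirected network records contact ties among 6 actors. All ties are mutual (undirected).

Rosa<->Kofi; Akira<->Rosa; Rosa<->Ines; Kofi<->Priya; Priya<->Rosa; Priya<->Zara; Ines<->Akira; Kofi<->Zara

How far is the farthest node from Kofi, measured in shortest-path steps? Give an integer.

Distances from Kofi: Akira:2, Ines:2, Priya:1, Rosa:1, Zara:1.
The largest is 2 (to Ines and Akira), so the eccentricity of Kofi is 2.

2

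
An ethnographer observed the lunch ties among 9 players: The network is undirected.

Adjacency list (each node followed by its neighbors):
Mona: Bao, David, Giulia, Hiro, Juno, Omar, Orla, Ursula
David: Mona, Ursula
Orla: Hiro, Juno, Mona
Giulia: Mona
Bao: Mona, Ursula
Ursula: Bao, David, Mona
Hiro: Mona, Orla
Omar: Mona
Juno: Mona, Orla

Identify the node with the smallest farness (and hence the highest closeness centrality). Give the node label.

Farness (sum of distances to all others) for each node — Bao:14, David:14, Giulia:15, Hiro:14, Juno:14, Mona:8, Omar:15, Orla:13, Ursula:13.
The smallest farness is 8, for Mona, so Mona has the highest closeness.

Mona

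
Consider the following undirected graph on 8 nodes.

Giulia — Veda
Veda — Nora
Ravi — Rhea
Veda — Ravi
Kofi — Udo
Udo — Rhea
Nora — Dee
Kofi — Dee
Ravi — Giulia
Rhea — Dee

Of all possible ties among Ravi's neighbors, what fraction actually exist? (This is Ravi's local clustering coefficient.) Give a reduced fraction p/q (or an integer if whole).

Ravi's neighbors: Giulia, Rhea, and Veda (k = 3).
Possible neighbor pairs: C(3,2) = 3. Edges among them: Giulia–Veda → e = 1.
Clustering(Ravi) = 1/3.

1/3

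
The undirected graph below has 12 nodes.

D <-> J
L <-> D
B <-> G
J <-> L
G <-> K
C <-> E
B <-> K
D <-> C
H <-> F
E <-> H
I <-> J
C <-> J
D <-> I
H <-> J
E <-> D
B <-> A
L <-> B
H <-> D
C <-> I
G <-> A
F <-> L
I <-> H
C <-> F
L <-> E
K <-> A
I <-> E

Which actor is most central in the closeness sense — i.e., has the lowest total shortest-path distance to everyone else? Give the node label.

L

Farness (sum of distances to all others) for each node — A:29, B:21, C:24, D:19, E:20, F:22, G:29, H:24, I:24, J:20, K:29, L:17.
The smallest farness is 17, for L, so L has the highest closeness.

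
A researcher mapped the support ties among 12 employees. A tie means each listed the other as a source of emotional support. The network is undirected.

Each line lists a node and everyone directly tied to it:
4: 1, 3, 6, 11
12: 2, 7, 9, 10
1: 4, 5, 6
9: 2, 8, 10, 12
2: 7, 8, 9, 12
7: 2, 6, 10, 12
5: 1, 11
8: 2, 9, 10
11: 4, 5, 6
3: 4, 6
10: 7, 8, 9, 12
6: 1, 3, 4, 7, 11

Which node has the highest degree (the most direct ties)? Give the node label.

6

Degrees — 1:3, 2:4, 3:2, 4:4, 5:2, 6:5, 7:4, 8:3, 9:4, 10:4, 11:3, 12:4.
The maximum is 5, attained only by 6.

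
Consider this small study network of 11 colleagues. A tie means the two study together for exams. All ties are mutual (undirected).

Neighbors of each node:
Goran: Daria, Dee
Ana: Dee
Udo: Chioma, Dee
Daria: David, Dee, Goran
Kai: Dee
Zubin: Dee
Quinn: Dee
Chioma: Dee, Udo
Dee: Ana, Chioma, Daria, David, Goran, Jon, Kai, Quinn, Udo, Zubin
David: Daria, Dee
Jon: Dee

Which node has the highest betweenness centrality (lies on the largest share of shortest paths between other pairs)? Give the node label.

Unnormalized betweenness of each node: Ana:0, Chioma:0, Daria:1/2, David:0, Dee:83/2, Goran:0, Jon:0, Kai:0, Quinn:0, Udo:0, Zubin:0.
Dee has the largest value, 83/2, making it the main broker — the node through which the most shortest paths run.

Dee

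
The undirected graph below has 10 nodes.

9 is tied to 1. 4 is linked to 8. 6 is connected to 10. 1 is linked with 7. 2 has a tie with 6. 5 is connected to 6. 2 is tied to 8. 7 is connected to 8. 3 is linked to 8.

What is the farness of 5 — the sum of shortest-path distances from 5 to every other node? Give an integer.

31

Distances from 5: 1:5, 2:2, 3:4, 4:4, 6:1, 7:4, 8:3, 9:6, 10:2.
Sum = 5 + 2 + 4 + 4 + 1 + 4 + 3 + 6 + 2 = 31.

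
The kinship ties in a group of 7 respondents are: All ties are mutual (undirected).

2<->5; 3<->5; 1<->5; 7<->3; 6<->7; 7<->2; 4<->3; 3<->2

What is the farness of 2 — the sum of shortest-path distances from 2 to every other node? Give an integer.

Distances from 2: 1:2, 3:1, 4:2, 5:1, 6:2, 7:1.
Sum = 2 + 1 + 2 + 1 + 2 + 1 = 9.

9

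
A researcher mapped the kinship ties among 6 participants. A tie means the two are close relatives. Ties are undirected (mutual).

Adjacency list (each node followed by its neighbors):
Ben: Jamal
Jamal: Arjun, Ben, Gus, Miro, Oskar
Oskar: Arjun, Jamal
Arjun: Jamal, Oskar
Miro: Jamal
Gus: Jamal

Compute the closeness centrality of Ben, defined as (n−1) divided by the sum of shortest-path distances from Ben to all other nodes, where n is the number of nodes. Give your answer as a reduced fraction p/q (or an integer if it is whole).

5/9

Distances from Ben: Arjun:2, Gus:2, Jamal:1, Miro:2, Oskar:2. Sum = 9.
n = 6, so closeness = 5/9.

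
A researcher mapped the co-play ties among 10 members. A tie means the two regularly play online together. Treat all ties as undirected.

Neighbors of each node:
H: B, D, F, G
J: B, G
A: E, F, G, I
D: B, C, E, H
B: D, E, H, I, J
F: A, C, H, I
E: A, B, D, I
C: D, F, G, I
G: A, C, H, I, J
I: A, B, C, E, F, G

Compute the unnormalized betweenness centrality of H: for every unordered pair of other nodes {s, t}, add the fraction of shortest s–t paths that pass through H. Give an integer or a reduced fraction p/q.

29/12

Pairs whose geodesics pass through H — G–F: 1/4; G–B: 1/3; G–D: 1/2; F–B: 1/2; F–J: 2/6; F–D: 1/2.
All other pairs contribute 0.
Summing the contributions gives betweenness(H) = 29/12.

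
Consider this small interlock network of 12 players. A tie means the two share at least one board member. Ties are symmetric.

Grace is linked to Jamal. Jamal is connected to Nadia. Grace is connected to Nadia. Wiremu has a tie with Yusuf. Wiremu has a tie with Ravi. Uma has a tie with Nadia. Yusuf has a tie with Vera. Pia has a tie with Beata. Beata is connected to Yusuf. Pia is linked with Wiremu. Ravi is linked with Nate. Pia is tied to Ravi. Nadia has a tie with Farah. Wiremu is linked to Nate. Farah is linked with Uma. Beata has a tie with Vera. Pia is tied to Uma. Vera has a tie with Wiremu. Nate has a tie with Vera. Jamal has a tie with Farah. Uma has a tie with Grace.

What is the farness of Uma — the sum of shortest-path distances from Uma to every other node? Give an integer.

21

Distances from Uma: Beata:2, Farah:1, Grace:1, Jamal:2, Nadia:1, Nate:3, Pia:1, Ravi:2, Vera:3, Wiremu:2, Yusuf:3.
Sum = 2 + 1 + 1 + 2 + 1 + 3 + 1 + 2 + 3 + 2 + 3 = 21.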